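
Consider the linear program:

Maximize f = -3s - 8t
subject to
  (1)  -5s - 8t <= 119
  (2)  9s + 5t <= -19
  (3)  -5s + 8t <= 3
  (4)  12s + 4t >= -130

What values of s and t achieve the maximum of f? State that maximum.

s = 443/47, t = -976/47, maximum f = 6479/47

Corner points and f = -3s - 8t:
  (443/47, -976/47) → f = 6479/47
  (-141/19, -389/38) → f = 1979/19
  (-167/97, -68/97) → f = 1045/97
  (-263/29, -307/58) → f = 2017/29

At the optimal vertex, -5s - 8t = 119 and 9s + 5t = -19.
Solving simultaneously gives s = 443/47, t = -976/47.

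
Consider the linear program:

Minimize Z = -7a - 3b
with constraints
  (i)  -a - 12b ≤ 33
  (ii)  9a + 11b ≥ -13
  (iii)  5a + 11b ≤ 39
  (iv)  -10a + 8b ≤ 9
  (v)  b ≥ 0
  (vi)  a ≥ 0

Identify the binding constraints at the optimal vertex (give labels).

(iii) and (v)

Feasible corners and Z = -7a - 3b:
  (71/50, 29/10) → Z = -466/25
  (39/5, 0) → Z = -273/5
  (0, 9/8) → Z = -27/8
  (0, 0) → Z = 0

The minimum is at (39/5, 0). Substituting into each constraint, equality holds for (iii) and (v); the remaining constraints have slack.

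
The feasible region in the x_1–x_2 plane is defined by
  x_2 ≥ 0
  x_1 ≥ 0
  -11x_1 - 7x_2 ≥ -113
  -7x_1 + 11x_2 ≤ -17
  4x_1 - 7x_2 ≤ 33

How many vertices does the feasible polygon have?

4

Of the 10 pairwise boundary intersections, those satisfying every inequality are:
  (17/7, 0)
  (33/4, 0)
  (681/85, 302/85)
  (146/15, 89/105)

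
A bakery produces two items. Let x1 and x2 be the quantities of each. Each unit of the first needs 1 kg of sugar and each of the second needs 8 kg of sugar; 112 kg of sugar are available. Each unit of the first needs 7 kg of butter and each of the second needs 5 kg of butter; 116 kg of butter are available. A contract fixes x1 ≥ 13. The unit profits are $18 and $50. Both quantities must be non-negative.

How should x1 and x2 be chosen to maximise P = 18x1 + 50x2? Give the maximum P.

x1 = 13, x2 = 5, maximum P = 484

Vertices and P = 18x1 + 50x2:
  (116/7, 0) → P = 2088/7
  (13, 0) → P = 234
  (13, 5) → P = 484

The optimum lies where 7x1 + 5x2 = 116 and x1 = 13.
Solving simultaneously gives x1 = 13, x2 = 5.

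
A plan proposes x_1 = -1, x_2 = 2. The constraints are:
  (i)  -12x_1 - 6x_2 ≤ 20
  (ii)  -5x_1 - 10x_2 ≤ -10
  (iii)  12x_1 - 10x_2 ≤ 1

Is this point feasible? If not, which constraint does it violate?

(i): 0 ≤ 20 ✓
(ii): -15 ≤ -10 ✓
(iii): -32 ≤ 1 ✓

feasible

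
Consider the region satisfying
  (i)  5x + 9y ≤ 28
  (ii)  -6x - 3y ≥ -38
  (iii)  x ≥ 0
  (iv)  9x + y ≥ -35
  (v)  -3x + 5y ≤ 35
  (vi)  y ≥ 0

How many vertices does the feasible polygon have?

The feasible vertices (each the meet of two boundaries and inside every other half-plane) are:
  (0, 28/9)
  (28/5, 0)
  (0, 0)

3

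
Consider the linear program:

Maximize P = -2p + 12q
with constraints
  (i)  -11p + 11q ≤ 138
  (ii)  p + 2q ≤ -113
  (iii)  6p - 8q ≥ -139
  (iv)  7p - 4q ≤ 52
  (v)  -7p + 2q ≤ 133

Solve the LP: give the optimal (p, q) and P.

Feasible corners and P = -2p + 12q:
  (-58/3, -281/6) → P = -1570/3
  (-123/4, -329/8) → P = -432
  (-318/7, -185/2) → P = -7134/7

The optimum lies where p + 2q = -113 and -7p + 2q = 133.
Solving simultaneously gives p = -123/4, q = -329/8.

p = -123/4, q = -329/8, maximum P = -432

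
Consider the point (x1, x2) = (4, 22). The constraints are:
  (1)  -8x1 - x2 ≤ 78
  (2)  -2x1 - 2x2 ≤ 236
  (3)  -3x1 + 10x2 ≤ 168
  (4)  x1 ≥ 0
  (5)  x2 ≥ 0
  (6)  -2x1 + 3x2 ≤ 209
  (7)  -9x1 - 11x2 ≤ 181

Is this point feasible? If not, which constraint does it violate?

Constraint (3): -3x1 + 10x2 = 208, which is not ≤ 168. All other constraints are satisfied.

not feasible — violates (3)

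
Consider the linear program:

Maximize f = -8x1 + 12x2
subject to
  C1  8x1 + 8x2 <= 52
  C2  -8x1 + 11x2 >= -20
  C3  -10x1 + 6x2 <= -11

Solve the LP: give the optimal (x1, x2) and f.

x1 = 25/8, x2 = 27/8, maximum f = 31/2

Corner points and f = -8x1 + 12x2:
  (183/38, 32/19) → f = -348/19
  (25/8, 27/8) → f = 31/2
  (1/62, -56/31) → f = -676/31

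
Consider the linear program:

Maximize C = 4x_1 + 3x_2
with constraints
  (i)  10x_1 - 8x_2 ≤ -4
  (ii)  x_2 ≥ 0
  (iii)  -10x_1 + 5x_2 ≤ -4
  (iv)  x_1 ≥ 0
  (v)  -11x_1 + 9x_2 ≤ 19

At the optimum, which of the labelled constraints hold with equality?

Feasible corners and C = 4x_1 + 3x_2:
  (26/15, 8/3) → C = 224/15
  (58, 73) → C = 451
  (131/35, 234/35) → C = 1226/35

The maximum is at (58, 73). Substituting into each constraint, equality holds for (i) and (v); the remaining constraints have slack.

(i) and (v)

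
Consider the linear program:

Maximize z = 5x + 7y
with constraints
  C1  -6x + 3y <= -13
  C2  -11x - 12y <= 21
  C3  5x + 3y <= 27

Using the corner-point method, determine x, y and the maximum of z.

Corner points and z = 5x + 7y:
  (31/35, -269/105) → z = -1418/105
  (40/11, 97/33) → z = 1279/33
  (43/3, -134/9) → z = -293/9

The binding constraints are -6x + 3y = -13 and 5x + 3y = 27.
Solving simultaneously gives x = 40/11, y = 97/33.

x = 40/11, y = 97/33, maximum z = 1279/33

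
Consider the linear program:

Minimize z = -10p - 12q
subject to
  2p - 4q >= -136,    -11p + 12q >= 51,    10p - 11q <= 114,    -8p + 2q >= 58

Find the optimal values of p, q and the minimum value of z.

Extreme points and z = -10p - 12q:
  (10/7, 243/7) → z = -3016/7
  (-1929, -1764) → z = 40458
  (-297/37, -115/37) → z = 4350/37
The feasible region is unbounded (it extends along (-2, -1), (-11, -10)), but z strictly increases along every unbounded feasible direction, so there is no improving ray and the minimum is attained at a vertex.

p = 10/7, q = 243/7, minimum z = -3016/7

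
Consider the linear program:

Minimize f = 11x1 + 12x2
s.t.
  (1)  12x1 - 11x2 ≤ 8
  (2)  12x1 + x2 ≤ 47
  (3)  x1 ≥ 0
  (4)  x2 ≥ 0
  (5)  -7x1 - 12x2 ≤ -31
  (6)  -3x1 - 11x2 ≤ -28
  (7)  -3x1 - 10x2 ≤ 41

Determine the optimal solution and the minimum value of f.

x1 = 0, x2 = 31/12, minimum f = 31

Vertices and f = 11x1 + 12x2:
  (175/48, 13/4) → f = 3797/48
  (12/5, 104/55) → f = 540/11
  (0, 47) → f = 564
  (0, 31/12) → f = 31
  (5/41, 103/41) → f = 1291/41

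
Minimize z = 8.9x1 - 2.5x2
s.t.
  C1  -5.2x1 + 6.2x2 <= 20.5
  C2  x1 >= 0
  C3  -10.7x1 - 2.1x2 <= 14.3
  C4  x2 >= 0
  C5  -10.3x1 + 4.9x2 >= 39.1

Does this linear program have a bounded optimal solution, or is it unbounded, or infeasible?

The boundaries -5.2x1 + 6.2x2 = 20.5 and x1 = 0 meet at (0, 205/62), but that point violates -10.3x1 + 4.9x2 ≥ 39.1. Every candidate vertex is excluded by some other constraint, so the feasible region is empty.

infeasible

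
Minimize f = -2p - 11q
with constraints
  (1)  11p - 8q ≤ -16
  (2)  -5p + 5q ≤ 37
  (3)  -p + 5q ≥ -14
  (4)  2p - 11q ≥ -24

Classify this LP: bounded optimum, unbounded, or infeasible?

bounded optimum

Corner points and f = -2p - 11q:
  (-192/47, -170/47) → f = 2254/47
  (16/105, 232/105) → f = -2584/105
  (-51/4, -107/20) → f = 1687/20
  (-287/45, 46/45) → f = 68/45
The feasible region has finitely many vertices and no improving ray; the minimum is -2584/105 at (16/105, 232/105).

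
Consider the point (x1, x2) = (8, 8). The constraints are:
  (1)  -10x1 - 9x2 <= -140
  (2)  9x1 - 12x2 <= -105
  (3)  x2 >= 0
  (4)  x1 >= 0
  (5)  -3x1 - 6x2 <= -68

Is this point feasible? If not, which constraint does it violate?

not feasible — violates (2)

Constraint (2): 9x1 - 12x2 = -24, which is not ≤ -105. All other constraints are satisfied.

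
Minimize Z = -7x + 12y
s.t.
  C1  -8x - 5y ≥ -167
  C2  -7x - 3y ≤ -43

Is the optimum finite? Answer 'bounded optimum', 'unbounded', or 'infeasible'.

unbounded

From the feasible point (-26, 75), moving in the direction (5, -8) keeps every constraint satisfied while Z decreases without bound.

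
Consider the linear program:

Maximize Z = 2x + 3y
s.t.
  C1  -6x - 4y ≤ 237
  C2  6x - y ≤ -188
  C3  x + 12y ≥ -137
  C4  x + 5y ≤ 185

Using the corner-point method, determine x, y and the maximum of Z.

x = -755/31, y = 1298/31, maximum Z = 2384/31

Extreme points and Z = 2x + 3y:
  (-574/17, -585/68) → Z = -6347/68
  (-1925/26, 1347/26) → Z = 191/26
  (-2393/73, -634/73) → Z = -6688/73
  (-755/31, 1298/31) → Z = 2384/31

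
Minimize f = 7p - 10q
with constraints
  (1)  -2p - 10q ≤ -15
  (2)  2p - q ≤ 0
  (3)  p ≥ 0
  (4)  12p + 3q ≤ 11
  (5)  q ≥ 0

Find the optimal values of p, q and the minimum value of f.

Feasible corners and f = 7p - 10q:
  (0, 3/2) → f = -15
  (65/114, 79/57) → f = -375/38
  (0, 11/3) → f = -110/3

The optimum lies where p = 0 and 12p + 3q = 11.
Solving simultaneously gives p = 0, q = 11/3.

p = 0, q = 11/3, minimum f = -110/3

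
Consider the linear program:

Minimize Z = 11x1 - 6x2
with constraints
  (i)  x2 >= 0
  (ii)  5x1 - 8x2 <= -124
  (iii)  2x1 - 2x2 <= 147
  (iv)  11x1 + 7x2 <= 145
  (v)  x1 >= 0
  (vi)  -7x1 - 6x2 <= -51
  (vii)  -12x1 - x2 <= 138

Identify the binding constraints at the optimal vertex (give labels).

(iv) and (v)

Extreme points and Z = 11x1 - 6x2:
  (292/123, 2089/123) → Z = -9322/123
  (0, 31/2) → Z = -93
  (0, 145/7) → Z = -870/7

The minimum is at (0, 145/7). Substituting into each constraint, equality holds for (iv) and (v); the remaining constraints have slack.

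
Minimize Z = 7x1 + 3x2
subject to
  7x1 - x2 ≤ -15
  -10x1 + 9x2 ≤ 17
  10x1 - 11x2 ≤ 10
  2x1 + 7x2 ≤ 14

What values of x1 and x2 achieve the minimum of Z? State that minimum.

Corner points and Z = 7x1 + 3x2:
  (-118/53, -31/53) → Z = -919/53
  (-175/67, -220/67) → Z = -1885/67
  (-277/20, -27/2) → Z = -2749/20

The optimum lies where -10x1 + 9x2 = 17 and 10x1 - 11x2 = 10.
Solving simultaneously gives x1 = -277/20, x2 = -27/2.

x1 = -277/20, x2 = -27/2, minimum Z = -2749/20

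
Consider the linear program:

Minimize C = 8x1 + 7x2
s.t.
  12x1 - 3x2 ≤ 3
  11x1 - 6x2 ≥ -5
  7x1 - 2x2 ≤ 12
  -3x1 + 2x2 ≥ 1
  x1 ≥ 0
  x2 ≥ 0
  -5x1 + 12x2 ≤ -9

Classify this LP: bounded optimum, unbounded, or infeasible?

infeasible

The boundaries 12x1 - 3x2 = 3 and 11x1 - 6x2 = -5 meet at (11/13, 31/13), but that point violates -5x1 + 12x2 ≤ -9. Every candidate vertex is excluded by some other constraint, so the feasible region is empty.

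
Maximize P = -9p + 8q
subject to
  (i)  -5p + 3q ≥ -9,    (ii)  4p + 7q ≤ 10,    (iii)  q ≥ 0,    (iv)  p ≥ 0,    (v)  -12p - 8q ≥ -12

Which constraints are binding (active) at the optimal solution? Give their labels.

Vertices and P = -9p + 8q:
  (0, 10/7) → P = 80/7
  (1/13, 18/13) → P = 135/13
  (0, 0) → P = 0
  (1, 0) → P = -9

The maximum is at (0, 10/7). Substituting into each constraint, equality holds for (ii) and (iv); the remaining constraints have slack.

(ii) and (iv)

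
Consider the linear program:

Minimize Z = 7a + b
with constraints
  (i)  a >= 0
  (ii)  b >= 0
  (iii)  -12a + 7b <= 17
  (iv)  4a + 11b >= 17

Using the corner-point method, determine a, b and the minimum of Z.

Corner points and Z = 7a + b:
  (0, 17/7) → Z = 17/7
  (0, 17/11) → Z = 17/11
  (17/4, 0) → Z = 119/4
The feasible region is unbounded (it extends along (7, 12), (1, 0)), but Z strictly increases along every unbounded feasible direction, so there is no improving ray and the minimum is attained at a vertex.

The binding constraints are a = 0 and 4a + 11b = 17.
Solving simultaneously gives a = 0, b = 17/11.

a = 0, b = 17/11, minimum Z = 17/11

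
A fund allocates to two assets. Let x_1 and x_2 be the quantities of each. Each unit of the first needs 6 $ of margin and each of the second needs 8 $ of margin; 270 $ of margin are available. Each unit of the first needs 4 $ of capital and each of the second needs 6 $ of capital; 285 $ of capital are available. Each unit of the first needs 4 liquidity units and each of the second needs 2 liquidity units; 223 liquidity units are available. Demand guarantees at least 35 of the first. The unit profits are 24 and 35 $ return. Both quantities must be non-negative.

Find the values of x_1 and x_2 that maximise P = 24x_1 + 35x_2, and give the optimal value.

x_1 = 35, x_2 = 15/2, maximum P = 2205/2

Corner points and P = 24x_1 + 35x_2:
  (45, 0) → P = 1080
  (35, 0) → P = 840
  (35, 15/2) → P = 2205/2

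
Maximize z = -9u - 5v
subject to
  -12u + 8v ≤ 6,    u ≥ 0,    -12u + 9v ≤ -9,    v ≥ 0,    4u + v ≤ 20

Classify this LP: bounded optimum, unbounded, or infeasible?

bounded optimum

Extreme points and z = -9u - 5v:
  (3/4, 0) → z = -27/4
  (63/16, 17/4) → z = -907/16
  (5, 0) → z = -45
The feasible region has finitely many vertices and no improving ray; the maximum is -27/4 at (3/4, 0).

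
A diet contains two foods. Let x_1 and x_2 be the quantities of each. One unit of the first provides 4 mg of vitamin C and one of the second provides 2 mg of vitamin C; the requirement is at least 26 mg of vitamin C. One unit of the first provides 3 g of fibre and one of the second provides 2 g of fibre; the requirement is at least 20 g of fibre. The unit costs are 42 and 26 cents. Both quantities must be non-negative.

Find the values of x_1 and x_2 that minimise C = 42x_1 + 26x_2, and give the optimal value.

x_1 = 6, x_2 = 1, minimum C = 278

Feasible corners and C = 42x_1 + 26x_2:
  (0, 13) → C = 338
  (20/3, 0) → C = 280
  (6, 1) → C = 278
The feasible region is unbounded (it extends along (0, 1), (1, 0)), but C strictly increases along every unbounded feasible direction, so there is no improving ray and the minimum is attained at a vertex.

The binding constraints are 4x_1 + 2x_2 = 26 and 3x_1 + 2x_2 = 20.
Solving simultaneously gives x_1 = 6, x_2 = 1.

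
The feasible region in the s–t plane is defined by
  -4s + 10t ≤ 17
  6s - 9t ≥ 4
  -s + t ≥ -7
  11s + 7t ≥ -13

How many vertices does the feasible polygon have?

Of the 6 pairwise boundary intersections, those satisfying every inequality are:
  (193/24, 59/12)
  (29/2, 15/2)
  (-89/141, -122/141)
  (2, -5)

4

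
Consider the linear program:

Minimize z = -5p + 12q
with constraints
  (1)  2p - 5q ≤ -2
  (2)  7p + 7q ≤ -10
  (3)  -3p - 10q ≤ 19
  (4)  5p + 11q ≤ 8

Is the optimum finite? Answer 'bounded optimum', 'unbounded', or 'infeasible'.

bounded optimum

Vertices and z = -5p + 12q:
  (-64/49, -6/49) → z = 248/49
  (-23/7, -32/35) → z = 191/35
  (-83/21, 53/21) → z = 1051/21
The feasible region has finitely many vertices and no improving ray; the minimum is 248/49 at (-64/49, -6/49).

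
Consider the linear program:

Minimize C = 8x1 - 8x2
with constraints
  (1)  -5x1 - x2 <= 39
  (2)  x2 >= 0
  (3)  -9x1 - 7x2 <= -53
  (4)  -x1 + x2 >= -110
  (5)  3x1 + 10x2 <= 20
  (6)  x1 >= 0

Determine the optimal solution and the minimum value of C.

At the optimal vertex, -9x1 - 7x2 = -53 and 3x1 + 10x2 = 20.
Solving simultaneously gives x1 = 130/23, x2 = 7/23.

x1 = 130/23, x2 = 7/23, minimum C = 984/23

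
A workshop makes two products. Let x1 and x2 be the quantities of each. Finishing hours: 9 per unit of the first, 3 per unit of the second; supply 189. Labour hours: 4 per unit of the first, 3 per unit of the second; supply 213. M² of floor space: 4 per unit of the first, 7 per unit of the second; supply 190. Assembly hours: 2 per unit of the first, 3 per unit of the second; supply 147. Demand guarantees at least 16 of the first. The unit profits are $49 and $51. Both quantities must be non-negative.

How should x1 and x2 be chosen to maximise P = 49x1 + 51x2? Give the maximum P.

x1 = 16, x2 = 15, maximum P = 1549

Extreme points and P = 49x1 + 51x2:
  (21, 0) → P = 1029
  (16, 0) → P = 784
  (16, 15) → P = 1549

The optimum lies where 9x1 + 3x2 = 189 and x1 = 16.
Solving simultaneously gives x1 = 16, x2 = 15.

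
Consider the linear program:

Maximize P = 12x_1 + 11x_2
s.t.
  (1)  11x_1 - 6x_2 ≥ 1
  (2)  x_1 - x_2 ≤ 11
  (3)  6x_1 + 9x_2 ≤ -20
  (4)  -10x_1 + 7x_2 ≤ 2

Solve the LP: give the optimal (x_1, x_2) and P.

x_1 = 79/15, x_2 = -86/15, maximum P = 2/15

Corner points and P = 12x_1 + 11x_2:
  (-13, -24) → P = -420
  (-37/45, -226/135) → P = -3818/135
  (79/15, -86/15) → P = 2/15

The optimum lies where x_1 - x_2 = 11 and 6x_1 + 9x_2 = -20.
Solving simultaneously gives x_1 = 79/15, x_2 = -86/15.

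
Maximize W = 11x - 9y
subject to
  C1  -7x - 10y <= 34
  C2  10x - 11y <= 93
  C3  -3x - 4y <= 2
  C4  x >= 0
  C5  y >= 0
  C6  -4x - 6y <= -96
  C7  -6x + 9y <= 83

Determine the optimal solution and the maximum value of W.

x = 875/12, y = 347/6, maximum W = 3379/12

Vertices and W = 11x - 9y:
  (807/52, 147/26) → W = 6231/52
  (875/12, 347/6) → W = 3379/12
  (61/12, 227/18) → W = -691/12

The binding constraints are 10x - 11y = 93 and -6x + 9y = 83.
Solving simultaneously gives x = 875/12, y = 347/6.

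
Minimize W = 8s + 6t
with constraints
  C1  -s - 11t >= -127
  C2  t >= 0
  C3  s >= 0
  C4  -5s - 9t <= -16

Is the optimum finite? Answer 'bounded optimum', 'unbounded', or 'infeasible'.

bounded optimum

Extreme points and W = 8s + 6t:
  (127, 0) → W = 1016
  (0, 127/11) → W = 762/11
  (16/5, 0) → W = 128/5
  (0, 16/9) → W = 32/3
The feasible region has finitely many vertices and no improving ray; the minimum is 32/3 at (0, 16/9).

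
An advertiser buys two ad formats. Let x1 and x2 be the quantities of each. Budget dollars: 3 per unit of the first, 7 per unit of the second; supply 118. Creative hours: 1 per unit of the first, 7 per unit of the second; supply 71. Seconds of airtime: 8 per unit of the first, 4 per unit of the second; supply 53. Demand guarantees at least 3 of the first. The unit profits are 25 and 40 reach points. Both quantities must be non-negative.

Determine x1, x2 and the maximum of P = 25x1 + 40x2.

Extreme points and P = 25x1 + 40x2:
  (53/8, 0) → P = 1325/8
  (3, 0) → P = 75
  (3, 29/4) → P = 365

The optimum lies where 8x1 + 4x2 = 53 and x1 = 3.
Solving simultaneously gives x1 = 3, x2 = 29/4.

x1 = 3, x2 = 29/4, maximum P = 365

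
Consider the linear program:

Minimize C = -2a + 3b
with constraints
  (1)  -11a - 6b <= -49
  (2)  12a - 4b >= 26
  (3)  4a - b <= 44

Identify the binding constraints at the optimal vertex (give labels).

Corner points and C = -2a + 3b:
  (88/29, 151/58) → C = 101/58
  (313/35, -288/35) → C = -298/7
  (75/2, 106) → C = 243

The minimum is at (313/35, -288/35). Substituting into each constraint, equality holds for (1) and (3); the remaining constraints have slack.

(1) and (3)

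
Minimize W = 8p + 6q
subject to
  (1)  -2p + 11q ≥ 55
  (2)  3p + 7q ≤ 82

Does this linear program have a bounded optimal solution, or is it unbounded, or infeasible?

unbounded

From the feasible point (11, 7), moving in the direction (-11, -2) keeps every constraint satisfied while W decreases without bound.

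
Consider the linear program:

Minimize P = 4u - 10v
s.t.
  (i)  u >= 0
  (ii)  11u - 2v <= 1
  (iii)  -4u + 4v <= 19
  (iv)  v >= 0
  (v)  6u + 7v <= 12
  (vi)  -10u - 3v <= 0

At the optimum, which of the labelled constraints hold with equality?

(i) and (v)

Corner points and P = 4u - 10v:
  (0, 0) → P = 0
  (0, 12/7) → P = -120/7
  (1/11, 0) → P = 4/11
  (31/89, 126/89) → P = -1136/89

The minimum is at (0, 12/7). Substituting into each constraint, equality holds for (i) and (v); the remaining constraints have slack.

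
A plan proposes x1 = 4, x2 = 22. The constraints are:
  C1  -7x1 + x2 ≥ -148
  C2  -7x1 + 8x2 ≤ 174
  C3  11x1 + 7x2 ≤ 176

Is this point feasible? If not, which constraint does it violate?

Constraint C3: 11x1 + 7x2 = 198, which is not ≤ 176. All other constraints are satisfied.

not feasible — violates C3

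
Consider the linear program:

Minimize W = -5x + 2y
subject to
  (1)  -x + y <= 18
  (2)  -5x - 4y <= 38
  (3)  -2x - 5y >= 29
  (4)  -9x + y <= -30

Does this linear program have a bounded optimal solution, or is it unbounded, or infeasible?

unbounded

From the feasible point (2, -12), moving in the direction (5, -2) keeps every constraint satisfied while W decreases without bound.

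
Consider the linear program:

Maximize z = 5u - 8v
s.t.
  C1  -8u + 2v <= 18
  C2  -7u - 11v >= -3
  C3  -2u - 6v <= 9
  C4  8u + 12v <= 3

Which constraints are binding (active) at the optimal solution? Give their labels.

C3 and C4

Vertices and z = 5u - 8v:
  (-32/17, 25/17) → z = -360/17
  (-63/26, -9/13) → z = -171/26
  (-3/4, 3/4) → z = -39/4
  (21/4, -13/4) → z = 209/4

The maximum is at (21/4, -13/4). Substituting into each constraint, equality holds for C3 and C4; the remaining constraints have slack.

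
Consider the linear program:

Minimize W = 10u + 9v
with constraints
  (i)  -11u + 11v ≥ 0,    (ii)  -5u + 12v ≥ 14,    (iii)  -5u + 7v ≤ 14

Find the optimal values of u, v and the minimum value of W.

u = -14/5, v = 0, minimum W = -28

Vertices and W = 10u + 9v:
  (2, 2) → W = 38
  (7, 7) → W = 133
  (-14/5, 0) → W = -28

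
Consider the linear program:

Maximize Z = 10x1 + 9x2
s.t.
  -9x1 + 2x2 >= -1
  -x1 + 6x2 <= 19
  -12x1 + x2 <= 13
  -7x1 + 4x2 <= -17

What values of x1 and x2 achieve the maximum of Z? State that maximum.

Corner points and Z = 10x1 + 9x2:
  (-9/5, -43/5) → Z = -477/5
  (-15/11, -73/11) → Z = -807/11
  (-69/41, -295/41) → Z = -3345/41

The optimum lies where -9x1 + 2x2 = -1 and -7x1 + 4x2 = -17.
Solving simultaneously gives x1 = -15/11, x2 = -73/11.

x1 = -15/11, x2 = -73/11, maximum Z = -807/11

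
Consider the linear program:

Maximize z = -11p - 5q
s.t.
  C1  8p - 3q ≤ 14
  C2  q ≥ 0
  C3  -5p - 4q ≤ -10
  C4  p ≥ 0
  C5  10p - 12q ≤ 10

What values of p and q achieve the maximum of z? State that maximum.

Extreme points and z = -11p - 5q:
  (23/11, 10/11) → z = -303/11
  (0, 5/2) → z = -25/2
  (8/5, 1/2) → z = -201/10
The feasible region is unbounded (it extends along (0, 1), (3, 8)), but z strictly decreases along every unbounded feasible direction, so there is no improving ray and the maximum is attained at a vertex.

The optimum lies where -5p - 4q = -10 and p = 0.
Solving simultaneously gives p = 0, q = 5/2.

p = 0, q = 5/2, maximum z = -25/2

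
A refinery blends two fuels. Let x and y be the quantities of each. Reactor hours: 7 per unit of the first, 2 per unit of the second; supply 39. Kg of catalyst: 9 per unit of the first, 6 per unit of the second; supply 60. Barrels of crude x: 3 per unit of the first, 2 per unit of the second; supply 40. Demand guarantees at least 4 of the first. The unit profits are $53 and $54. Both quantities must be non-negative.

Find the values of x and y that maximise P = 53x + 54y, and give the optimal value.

x = 4, y = 4, maximum P = 428

Corner points and P = 53x + 54y:
  (39/7, 0) → P = 2067/7
  (4, 0) → P = 212
  (19/4, 23/8) → P = 407
  (4, 4) → P = 428

The binding constraints are 9x + 6y = 60 and x = 4.
Solving simultaneously gives x = 4, y = 4.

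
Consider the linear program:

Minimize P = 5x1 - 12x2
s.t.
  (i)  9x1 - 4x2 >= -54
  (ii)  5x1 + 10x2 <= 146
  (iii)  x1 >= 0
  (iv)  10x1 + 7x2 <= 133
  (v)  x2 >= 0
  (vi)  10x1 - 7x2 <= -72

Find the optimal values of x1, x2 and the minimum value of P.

x1 = 2/5, x2 = 72/5, minimum P = -854/5

Vertices and P = 5x1 - 12x2:
  (2/5, 72/5) → P = -854/5
  (0, 27/2) → P = -162
  (302/135, 364/27) → P = -4066/27
  (0, 72/7) → P = -864/7

The binding constraints are 9x1 - 4x2 = -54 and 5x1 + 10x2 = 146.
Solving simultaneously gives x1 = 2/5, x2 = 72/5.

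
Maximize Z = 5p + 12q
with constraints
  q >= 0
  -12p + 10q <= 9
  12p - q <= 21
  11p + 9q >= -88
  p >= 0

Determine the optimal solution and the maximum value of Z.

p = 73/36, q = 10/3, maximum Z = 1805/36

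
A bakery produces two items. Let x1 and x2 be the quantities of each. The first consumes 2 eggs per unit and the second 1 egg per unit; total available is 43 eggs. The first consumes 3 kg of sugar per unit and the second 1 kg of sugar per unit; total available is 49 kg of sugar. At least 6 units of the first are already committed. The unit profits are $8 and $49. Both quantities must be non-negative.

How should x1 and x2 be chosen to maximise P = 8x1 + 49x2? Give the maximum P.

x1 = 6, x2 = 31, maximum P = 1567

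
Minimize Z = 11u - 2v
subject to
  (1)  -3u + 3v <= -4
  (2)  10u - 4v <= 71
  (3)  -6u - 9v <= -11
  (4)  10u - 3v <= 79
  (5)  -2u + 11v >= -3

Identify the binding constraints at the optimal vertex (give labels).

Extreme points and Z = 11u - 2v:
  (23/15, 1/5) → Z = 247/15
  (75/7, 197/21) → Z = 2081/21
  (103/10, 8) → Z = 973/10
  (769/102, 56/51) → Z = 2745/34
  (37/21, 1/21) → Z = 135/7

The minimum is at (23/15, 1/5). Substituting into each constraint, equality holds for (1) and (3); the remaining constraints have slack.

(1) and (3)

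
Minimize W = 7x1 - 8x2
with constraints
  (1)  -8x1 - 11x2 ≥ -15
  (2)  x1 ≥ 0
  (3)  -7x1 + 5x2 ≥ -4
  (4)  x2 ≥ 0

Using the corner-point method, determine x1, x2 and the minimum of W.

x1 = 0, x2 = 15/11, minimum W = -120/11

The binding constraints are -8x1 - 11x2 = -15 and x1 = 0.
Solving simultaneously gives x1 = 0, x2 = 15/11.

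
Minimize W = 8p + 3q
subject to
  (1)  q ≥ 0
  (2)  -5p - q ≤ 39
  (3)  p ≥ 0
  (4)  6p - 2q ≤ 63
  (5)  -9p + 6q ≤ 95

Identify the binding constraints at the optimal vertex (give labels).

Corner points and W = 8p + 3q:
  (0, 0) → W = 0
  (21/2, 0) → W = 84
  (0, 95/6) → W = 95/2
  (284/9, 379/6) → W = 7955/18

The minimum is at (0, 0). Substituting into each constraint, equality holds for (1) and (3); the remaining constraints have slack.

(1) and (3)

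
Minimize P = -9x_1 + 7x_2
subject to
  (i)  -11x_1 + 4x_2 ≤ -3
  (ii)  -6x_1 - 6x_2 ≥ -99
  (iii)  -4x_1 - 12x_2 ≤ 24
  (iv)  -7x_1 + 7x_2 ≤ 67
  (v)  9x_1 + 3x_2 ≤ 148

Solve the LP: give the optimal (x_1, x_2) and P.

Corner points and P = -9x_1 + 7x_2:
  (23/5, 119/10) → P = 419/10
  (-15/37, -69/37) → P = -348/37
  (197/12, 1/12) → P = -883/6
  (77/4, -101/12) → P = -1393/6

x_1 = 77/4, x_2 = -101/12, minimum P = -1393/6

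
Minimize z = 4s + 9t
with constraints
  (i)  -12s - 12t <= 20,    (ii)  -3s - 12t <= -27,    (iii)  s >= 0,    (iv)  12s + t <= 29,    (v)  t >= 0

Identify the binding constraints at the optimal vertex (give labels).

Vertices and z = 4s + 9t:
  (0, 9/4) → z = 81/4
  (107/47, 79/47) → z = 1139/47
  (0, 29) → z = 261

The minimum is at (0, 9/4). Substituting into each constraint, equality holds for (ii) and (iii); the remaining constraints have slack.

(ii) and (iii)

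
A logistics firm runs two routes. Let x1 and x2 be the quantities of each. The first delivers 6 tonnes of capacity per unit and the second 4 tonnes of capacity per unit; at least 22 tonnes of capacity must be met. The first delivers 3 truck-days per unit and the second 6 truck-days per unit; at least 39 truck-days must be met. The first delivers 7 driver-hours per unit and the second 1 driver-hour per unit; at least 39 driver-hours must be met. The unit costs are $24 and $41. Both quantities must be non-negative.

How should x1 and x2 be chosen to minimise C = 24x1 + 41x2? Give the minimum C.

Feasible corners and C = 24x1 + 41x2:
  (0, 39) → C = 1599
  (13, 0) → C = 312
  (5, 4) → C = 284
The feasible region is unbounded (it extends along (0, 1), (1, 0)), but C strictly increases along every unbounded feasible direction, so there is no improving ray and the minimum is attained at a vertex.

x1 = 5, x2 = 4, minimum C = 284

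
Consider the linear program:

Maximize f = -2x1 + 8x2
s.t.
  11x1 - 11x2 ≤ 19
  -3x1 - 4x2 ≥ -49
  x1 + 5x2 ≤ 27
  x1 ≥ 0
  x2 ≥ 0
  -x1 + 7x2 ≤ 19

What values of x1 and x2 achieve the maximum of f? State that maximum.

Feasible corners and f = -2x1 + 8x2:
  (19/11, 0) → f = -38/11
  (57/11, 38/11) → f = 190/11
  (0, 0) → f = 0
  (0, 19/7) → f = 152/7

x1 = 0, x2 = 19/7, maximum f = 152/7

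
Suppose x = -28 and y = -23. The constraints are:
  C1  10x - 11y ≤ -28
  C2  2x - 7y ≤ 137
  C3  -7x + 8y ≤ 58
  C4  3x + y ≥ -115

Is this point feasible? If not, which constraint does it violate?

Constraint C1: 10x - 11y = -27, which is not ≤ -28. All other constraints are satisfied.

not feasible — violates C1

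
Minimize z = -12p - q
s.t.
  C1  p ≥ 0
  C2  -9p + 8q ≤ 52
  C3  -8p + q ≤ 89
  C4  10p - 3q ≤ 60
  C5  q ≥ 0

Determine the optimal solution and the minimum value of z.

p = 12, q = 20, minimum z = -164

At the optimal vertex, -9p + 8q = 52 and 10p - 3q = 60.
Solving simultaneously gives p = 12, q = 20.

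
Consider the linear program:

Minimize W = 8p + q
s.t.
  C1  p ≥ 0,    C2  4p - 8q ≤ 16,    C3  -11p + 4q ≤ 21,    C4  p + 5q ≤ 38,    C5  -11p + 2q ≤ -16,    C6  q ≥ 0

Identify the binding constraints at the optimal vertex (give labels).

C5 and C6

Feasible corners and W = 8p + q:
  (96/7, 34/7) → W = 802/7
  (4, 0) → W = 32
  (52/19, 134/19) → W = 550/19
  (16/11, 0) → W = 128/11

The minimum is at (16/11, 0). Substituting into each constraint, equality holds for C5 and C6; the remaining constraints have slack.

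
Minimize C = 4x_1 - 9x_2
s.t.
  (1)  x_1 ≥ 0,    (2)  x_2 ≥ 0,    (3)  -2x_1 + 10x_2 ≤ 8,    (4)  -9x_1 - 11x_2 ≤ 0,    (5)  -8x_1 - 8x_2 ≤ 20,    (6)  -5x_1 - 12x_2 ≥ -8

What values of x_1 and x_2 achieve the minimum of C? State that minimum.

Vertices and C = 4x_1 - 9x_2:
  (0, 0) → C = 0
  (0, 2/3) → C = -6
  (8/5, 0) → C = 32/5

The optimum lies where x_1 = 0 and -5x_1 - 12x_2 = -8.
Solving simultaneously gives x_1 = 0, x_2 = 2/3.

x_1 = 0, x_2 = 2/3, minimum C = -6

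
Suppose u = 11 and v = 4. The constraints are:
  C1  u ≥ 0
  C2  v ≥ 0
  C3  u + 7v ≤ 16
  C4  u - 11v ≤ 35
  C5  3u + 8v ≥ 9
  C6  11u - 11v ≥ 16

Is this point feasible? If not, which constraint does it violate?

not feasible — violates C3

Constraint C3: u + 7v = 39, which is not ≤ 16. All other constraints are satisfied.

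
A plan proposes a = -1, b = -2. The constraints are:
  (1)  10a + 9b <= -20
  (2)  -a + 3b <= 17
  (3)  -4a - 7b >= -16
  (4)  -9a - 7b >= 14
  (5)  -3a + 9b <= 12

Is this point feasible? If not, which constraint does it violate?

feasible

(1): -28 ≤ -20 ✓
(2): -5 ≤ 17 ✓
(3): 18 ≥ -16 ✓
(4): 23 ≥ 14 ✓
(5): -15 ≤ 12 ✓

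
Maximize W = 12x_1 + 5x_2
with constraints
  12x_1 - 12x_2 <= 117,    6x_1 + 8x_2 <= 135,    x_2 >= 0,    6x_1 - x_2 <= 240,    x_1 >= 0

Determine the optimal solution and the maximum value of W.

x_1 = 213/14, x_2 = 153/28, maximum W = 5877/28

At the optimal vertex, 12x_1 - 12x_2 = 117 and 6x_1 + 8x_2 = 135.
Solving simultaneously gives x_1 = 213/14, x_2 = 153/28.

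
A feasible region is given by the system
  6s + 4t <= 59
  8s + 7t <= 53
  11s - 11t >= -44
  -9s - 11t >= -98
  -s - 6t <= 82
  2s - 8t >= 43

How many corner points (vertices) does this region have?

5

The feasible vertices (each the meet of two boundaries and inside every other half-plane) are:
  (201/10, -77/5)
  (341/16, -551/32)
  (725/78, -119/39)
  (-106/7, -78/7)
  (-25/2, -17/2)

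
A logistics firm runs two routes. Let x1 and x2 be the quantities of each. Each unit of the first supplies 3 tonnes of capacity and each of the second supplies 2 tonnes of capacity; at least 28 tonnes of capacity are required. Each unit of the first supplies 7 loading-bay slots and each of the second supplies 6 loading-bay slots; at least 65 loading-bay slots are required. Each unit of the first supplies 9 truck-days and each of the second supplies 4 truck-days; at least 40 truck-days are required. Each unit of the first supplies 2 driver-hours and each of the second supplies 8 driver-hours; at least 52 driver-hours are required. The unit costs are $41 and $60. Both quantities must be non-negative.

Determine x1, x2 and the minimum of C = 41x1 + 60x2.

x1 = 6, x2 = 5, minimum C = 546

Feasible corners and C = 41x1 + 60x2:
  (0, 14) → C = 840
  (26, 0) → C = 1066
  (6, 5) → C = 546
The feasible region is unbounded (it extends along (0, 1), (1, 0)), but C strictly increases along every unbounded feasible direction, so there is no improving ray and the minimum is attained at a vertex.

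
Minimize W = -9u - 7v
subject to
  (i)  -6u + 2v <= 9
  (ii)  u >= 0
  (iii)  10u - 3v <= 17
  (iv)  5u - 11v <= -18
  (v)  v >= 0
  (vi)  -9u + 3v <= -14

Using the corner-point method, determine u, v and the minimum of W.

Extreme points and W = -9u - 7v:
  (241/95, 53/19) → W = -4024/95
  (3, 13/3) → W = -172/3
  (52/21, 58/21) → W = -874/21

u = 3, v = 13/3, minimum W = -172/3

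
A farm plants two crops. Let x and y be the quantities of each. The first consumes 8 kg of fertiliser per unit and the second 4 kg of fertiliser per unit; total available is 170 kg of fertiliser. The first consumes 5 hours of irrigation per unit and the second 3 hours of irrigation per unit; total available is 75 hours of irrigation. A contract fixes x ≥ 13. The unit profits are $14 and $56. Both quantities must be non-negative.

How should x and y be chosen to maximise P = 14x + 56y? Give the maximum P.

Vertices and P = 14x + 56y:
  (15, 0) → P = 210
  (13, 0) → P = 182
  (13, 10/3) → P = 1106/3

The optimum lies where 5x + 3y = 75 and x = 13.
Solving simultaneously gives x = 13, y = 10/3.

x = 13, y = 10/3, maximum P = 1106/3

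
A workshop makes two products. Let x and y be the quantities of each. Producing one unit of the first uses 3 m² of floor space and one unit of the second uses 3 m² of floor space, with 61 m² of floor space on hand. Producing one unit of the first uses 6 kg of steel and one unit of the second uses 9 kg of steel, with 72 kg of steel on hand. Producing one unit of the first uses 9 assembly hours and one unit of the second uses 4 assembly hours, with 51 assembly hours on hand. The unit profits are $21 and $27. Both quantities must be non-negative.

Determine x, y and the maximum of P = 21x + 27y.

Feasible corners and P = 21x + 27y:
  (0, 0) → P = 0
  (0, 8) → P = 216
  (17/3, 0) → P = 119
  (3, 6) → P = 225

The binding constraints are 6x + 9y = 72 and 9x + 4y = 51.
Solving simultaneously gives x = 3, y = 6.

x = 3, y = 6, maximum P = 225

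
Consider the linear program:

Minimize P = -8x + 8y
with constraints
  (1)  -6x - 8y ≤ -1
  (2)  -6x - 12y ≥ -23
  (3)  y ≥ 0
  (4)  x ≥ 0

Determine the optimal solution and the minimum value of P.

Extreme points and P = -8x + 8y:
  (1/6, 0) → P = -4/3
  (0, 1/8) → P = 1
  (23/6, 0) → P = -92/3
  (0, 23/12) → P = 46/3

The optimum lies where -6x - 12y = -23 and y = 0.
Solving simultaneously gives x = 23/6, y = 0.

x = 23/6, y = 0, minimum P = -92/3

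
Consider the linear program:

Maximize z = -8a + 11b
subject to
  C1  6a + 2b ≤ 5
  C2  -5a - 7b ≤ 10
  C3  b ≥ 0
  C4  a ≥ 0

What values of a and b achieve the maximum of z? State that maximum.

a = 0, b = 5/2, maximum z = 55/2

Vertices and z = -8a + 11b:
  (5/6, 0) → z = -20/3
  (0, 5/2) → z = 55/2
  (0, 0) → z = 0

The binding constraints are 6a + 2b = 5 and a = 0.
Solving simultaneously gives a = 0, b = 5/2.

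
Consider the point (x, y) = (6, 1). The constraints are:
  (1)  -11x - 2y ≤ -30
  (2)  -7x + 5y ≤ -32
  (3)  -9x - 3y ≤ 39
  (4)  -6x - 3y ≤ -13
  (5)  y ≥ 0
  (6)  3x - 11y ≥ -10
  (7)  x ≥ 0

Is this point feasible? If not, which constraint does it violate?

feasible

(1): -68 ≤ -30 ✓
(2): -37 ≤ -32 ✓
(3): -57 ≤ 39 ✓
(4): -39 ≤ -13 ✓
(5): 1 ≥ 0 ✓
(6): 7 ≥ -10 ✓
(7): 6 ≥ 0 ✓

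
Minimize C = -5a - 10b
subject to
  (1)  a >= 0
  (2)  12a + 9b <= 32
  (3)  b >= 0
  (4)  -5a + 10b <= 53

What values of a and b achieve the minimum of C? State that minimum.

a = 0, b = 32/9, minimum C = -320/9

Vertices and C = -5a - 10b:
  (0, 32/9) → C = -320/9
  (0, 0) → C = 0
  (8/3, 0) → C = -40/3

The binding constraints are a = 0 and 12a + 9b = 32.
Solving simultaneously gives a = 0, b = 32/9.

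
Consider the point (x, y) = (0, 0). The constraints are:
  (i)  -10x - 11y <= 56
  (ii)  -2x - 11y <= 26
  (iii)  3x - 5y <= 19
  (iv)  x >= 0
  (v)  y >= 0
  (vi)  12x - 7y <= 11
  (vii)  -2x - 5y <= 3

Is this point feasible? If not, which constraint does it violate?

feasible

(i): 0 ≤ 56 ✓
(ii): 0 ≤ 26 ✓
(iii): 0 ≤ 19 ✓
(iv): 0 ≥ 0 ✓
(v): 0 ≥ 0 ✓
(vi): 0 ≤ 11 ✓
(vii): 0 ≤ 3 ✓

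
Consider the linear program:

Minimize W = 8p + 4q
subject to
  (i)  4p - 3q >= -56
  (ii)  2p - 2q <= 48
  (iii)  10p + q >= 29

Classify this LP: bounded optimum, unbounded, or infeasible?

Vertices and W = 8p + 4q:
  (31/34, 338/17) → W = 1476/17
  (53/11, -211/11) → W = -420/11
The feasible region has finitely many vertices and no improving ray; the minimum is -420/11 at (53/11, -211/11).

bounded optimum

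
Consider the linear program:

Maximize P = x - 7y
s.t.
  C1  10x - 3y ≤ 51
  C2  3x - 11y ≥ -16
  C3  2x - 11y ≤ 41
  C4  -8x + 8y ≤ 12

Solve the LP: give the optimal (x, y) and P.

x = -115/18, y = -44/9, maximum P = 167/6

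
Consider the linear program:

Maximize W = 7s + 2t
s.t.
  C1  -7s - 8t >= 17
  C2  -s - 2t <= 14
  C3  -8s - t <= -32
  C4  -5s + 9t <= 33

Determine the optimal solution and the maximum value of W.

Vertices and W = 7s + 2t:
  (13, -27/2) → W = 64
  (91/19, -120/19) → W = 397/19
  (26/5, -48/5) → W = 86/5

s = 13, t = -27/2, maximum W = 64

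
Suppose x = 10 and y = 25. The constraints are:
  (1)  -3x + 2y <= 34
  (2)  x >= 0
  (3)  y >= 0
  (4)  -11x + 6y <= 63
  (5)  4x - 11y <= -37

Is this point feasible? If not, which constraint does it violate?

(1): 20 ≤ 34 ✓
(2): 10 ≥ 0 ✓
(3): 25 ≥ 0 ✓
(4): 40 ≤ 63 ✓
(5): -235 ≤ -37 ✓

feasible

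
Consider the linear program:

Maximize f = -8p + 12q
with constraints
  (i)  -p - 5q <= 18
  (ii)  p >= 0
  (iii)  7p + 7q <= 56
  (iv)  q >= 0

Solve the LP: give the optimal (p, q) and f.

Corner points and f = -8p + 12q:
  (0, 8) → f = 96
  (0, 0) → f = 0
  (8, 0) → f = -64

p = 0, q = 8, maximum f = 96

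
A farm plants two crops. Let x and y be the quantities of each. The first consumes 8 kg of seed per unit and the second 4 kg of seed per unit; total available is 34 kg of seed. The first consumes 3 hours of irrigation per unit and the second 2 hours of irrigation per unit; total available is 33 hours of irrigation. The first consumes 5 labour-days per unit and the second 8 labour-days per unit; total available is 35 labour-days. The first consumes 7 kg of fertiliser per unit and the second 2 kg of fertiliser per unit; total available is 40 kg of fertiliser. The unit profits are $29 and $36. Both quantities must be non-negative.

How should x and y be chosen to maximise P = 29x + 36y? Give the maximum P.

x = 3, y = 5/2, maximum P = 177

Corner points and P = 29x + 36y:
  (0, 0) → P = 0
  (0, 35/8) → P = 315/2
  (17/4, 0) → P = 493/4
  (3, 5/2) → P = 177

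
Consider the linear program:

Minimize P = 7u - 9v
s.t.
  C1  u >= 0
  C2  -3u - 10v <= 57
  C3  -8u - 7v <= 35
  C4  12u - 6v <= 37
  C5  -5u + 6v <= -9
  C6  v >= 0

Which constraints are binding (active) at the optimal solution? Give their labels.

C4 and C5

Feasible corners and P = 7u - 9v:
  (4, 11/6) → P = 23/2
  (37/12, 0) → P = 259/12
  (9/5, 0) → P = 63/5

The minimum is at (4, 11/6). Substituting into each constraint, equality holds for C4 and C5; the remaining constraints have slack.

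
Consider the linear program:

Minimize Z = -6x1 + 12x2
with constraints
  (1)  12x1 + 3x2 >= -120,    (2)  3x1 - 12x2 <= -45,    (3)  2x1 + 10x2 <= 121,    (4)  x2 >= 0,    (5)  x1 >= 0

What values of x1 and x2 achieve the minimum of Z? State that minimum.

Vertices and Z = -6x1 + 12x2:
  (167/9, 151/18) → Z = -32/3
  (0, 15/4) → Z = 45
  (0, 121/10) → Z = 726/5

x1 = 167/9, x2 = 151/18, minimum Z = -32/3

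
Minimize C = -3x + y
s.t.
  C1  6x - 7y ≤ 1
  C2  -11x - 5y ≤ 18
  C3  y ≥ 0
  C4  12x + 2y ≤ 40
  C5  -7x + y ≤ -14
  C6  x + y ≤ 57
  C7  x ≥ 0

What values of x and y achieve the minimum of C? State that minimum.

x = 47/16, y = 19/8, minimum C = -103/16

Vertices and C = -3x + y:
  (47/16, 19/8) → C = -103/16
  (97/43, 77/43) → C = -214/43
  (34/13, 56/13) → C = -46/13

The optimum lies where 6x - 7y = 1 and 12x + 2y = 40.
Solving simultaneously gives x = 47/16, y = 19/8.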